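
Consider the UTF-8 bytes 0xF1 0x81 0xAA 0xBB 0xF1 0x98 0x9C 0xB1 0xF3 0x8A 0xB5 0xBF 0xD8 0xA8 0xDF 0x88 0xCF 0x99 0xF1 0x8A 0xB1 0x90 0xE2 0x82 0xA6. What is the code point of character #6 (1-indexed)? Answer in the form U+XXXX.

U+03D9

Offset 0: leading byte 0xF1 = 11110001 → 4-byte char #1 = F1 81 AA BB.
Offset 4: leading byte 0xF1 = 11110001 → 4-byte char #2 = F1 98 9C B1.
Offset 8: leading byte 0xF3 = 11110011 → 4-byte char #3 = F3 8A B5 BF.
Offset 12: leading byte 0xD8 = 11011000 → 2-byte char #4 = D8 A8.
Offset 14: leading byte 0xDF = 11011111 → 2-byte char #5 = DF 88.
Offset 16: leading byte 0xCF = 11001111 → 2-byte char #6 = CF 99.
Leading byte 0xCF = 11001111 matches 110xxxxx → 2-byte sequence.
Byte 1: 0xCF = 11001111, payload 01111 (5 bits).
Byte 2: 0x99 = 10011001 (10xxxxxx ✓), payload 011001.
Concatenate: 01111011001 = 0x3D9 (11 bits → U+03D9).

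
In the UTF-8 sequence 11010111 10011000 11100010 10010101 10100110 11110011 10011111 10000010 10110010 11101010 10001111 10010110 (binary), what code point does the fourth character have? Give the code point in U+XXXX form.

Offset 0: leading byte 0xD7 = 11010111 → 2-byte char #1 = D7 98.
Offset 2: leading byte 0xE2 = 11100010 → 3-byte char #2 = E2 95 A6.
Offset 5: leading byte 0xF3 = 11110011 → 4-byte char #3 = F3 9F 82 B2.
Offset 9: leading byte 0xEA = 11101010 → 3-byte char #4 = EA 8F 96.
Leading byte 0xEA = 11101010 matches 1110xxxx → 3-byte sequence.
Byte 1: 0xEA = 11101010, payload 1010 (4 bits).
Byte 2: 0x8F = 10001111 (10xxxxxx ✓), payload 001111.
Byte 3: 0x96 = 10010110 (10xxxxxx ✓), payload 010110.
Concatenate: 1010001111010110 = 0xA3D6 (16 bits → U+A3D6).

U+A3D6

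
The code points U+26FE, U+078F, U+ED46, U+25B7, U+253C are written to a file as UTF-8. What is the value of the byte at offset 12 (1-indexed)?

1-indexed offset 12 is 0-indexed offset 11.
U+26FE → 3-byte form E2 9B BE at offsets 0–2.
U+078F → 2-byte form DE 8F at offsets 3–4.
U+ED46 → 3-byte form EE B5 86 at offsets 5–7.
U+25B7 → 3-byte form E2 96 B7 at offsets 8–10.
U+253C → 3-byte form E2 94 BC at offsets 11–13.
Offset 11 falls in char 5's range; it's byte 1 of E2 94 BC = 0xE2.

0xE2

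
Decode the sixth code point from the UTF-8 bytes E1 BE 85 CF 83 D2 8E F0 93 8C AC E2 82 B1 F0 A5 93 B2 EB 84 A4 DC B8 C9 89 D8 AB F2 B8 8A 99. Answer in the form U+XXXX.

U+254F2

Offset 0: leading byte 0xE1 = 11100001 → 3-byte char #1 = E1 BE 85.
Offset 3: leading byte 0xCF = 11001111 → 2-byte char #2 = CF 83.
Offset 5: leading byte 0xD2 = 11010010 → 2-byte char #3 = D2 8E.
Offset 7: leading byte 0xF0 = 11110000 → 4-byte char #4 = F0 93 8C AC.
Offset 11: leading byte 0xE2 = 11100010 → 3-byte char #5 = E2 82 B1.
Offset 14: leading byte 0xF0 = 11110000 → 4-byte char #6 = F0 A5 93 B2.
Leading byte 0xF0 = 11110000 matches 11110xxx → 4-byte sequence.
Byte 1: 0xF0 = 11110000, payload 000 (3 bits).
Byte 2: 0xA5 = 10100101 (10xxxxxx ✓), payload 100101.
Byte 3: 0x93 = 10010011 (10xxxxxx ✓), payload 010011.
Byte 4: 0xB2 = 10110010 (10xxxxxx ✓), payload 110010.
Concatenate: 000100101010011110010 = 0x254F2 (21 bits → U+254F2).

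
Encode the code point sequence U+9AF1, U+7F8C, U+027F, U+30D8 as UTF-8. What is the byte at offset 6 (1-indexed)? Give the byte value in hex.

0x8C

1-indexed offset 6 is 0-indexed offset 5.
U+9AF1 → 3-byte form E9 AB B1 at offsets 0–2.
U+7F8C → 3-byte form E7 BE 8C at offsets 3–5.
Offset 5 falls in char 2's range; it's byte 3 of E7 BE 8C = 0x8C.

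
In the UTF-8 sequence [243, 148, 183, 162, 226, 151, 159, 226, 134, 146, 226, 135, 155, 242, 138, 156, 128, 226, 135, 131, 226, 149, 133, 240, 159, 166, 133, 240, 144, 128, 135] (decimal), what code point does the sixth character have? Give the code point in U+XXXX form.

Offset 0: leading byte 0xF3 = 11110011 → 4-byte char #1 = F3 94 B7 A2.
Offset 4: leading byte 0xE2 = 11100010 → 3-byte char #2 = E2 97 9F.
Offset 7: leading byte 0xE2 = 11100010 → 3-byte char #3 = E2 86 92.
Offset 10: leading byte 0xE2 = 11100010 → 3-byte char #4 = E2 87 9B.
Offset 13: leading byte 0xF2 = 11110010 → 4-byte char #5 = F2 8A 9C 80.
Offset 17: leading byte 0xE2 = 11100010 → 3-byte char #6 = E2 87 83.
Leading byte 0xE2 = 11100010 matches 1110xxxx → 3-byte sequence.
Byte 1: 0xE2 = 11100010, payload 0010 (4 bits).
Byte 2: 0x87 = 10000111 (10xxxxxx ✓), payload 000111.
Byte 3: 0x83 = 10000011 (10xxxxxx ✓), payload 000011.
Concatenate: 0010000111000011 = 0x21C3 (16 bits → U+21C3).

U+21C3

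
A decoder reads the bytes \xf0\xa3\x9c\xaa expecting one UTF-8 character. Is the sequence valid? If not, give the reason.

Leading byte 0xF0 = 11110000 → 4-byte form.
Continuation bytes 0xA3=10100011, 0x9C=10011100, 0xAA=10101010 all match 10xxxxxx.
Decoded value 0x2372A is ≥ 0x10000 (shortest form) and not a surrogate.

valid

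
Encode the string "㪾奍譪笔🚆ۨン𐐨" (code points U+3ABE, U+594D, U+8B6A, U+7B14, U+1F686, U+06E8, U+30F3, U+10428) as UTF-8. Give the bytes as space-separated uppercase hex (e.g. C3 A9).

U+3ABE: 3-byte form → E3 AA BE.
U+594D: 3-byte form → E5 A5 8D.
U+8B6A: 3-byte form → E8 AD AA.
U+7B14: 3-byte form → E7 AC 94.
U+1F686: 4-byte form → F0 9F 9A 86.
U+06E8: 2-byte form → DB A8.
U+30F3: 3-byte form → E3 83 B3.
U+10428: 4-byte form → F0 90 90 A8.
Concatenated (25 bytes): E3 AA BE E5 A5 8D E8 AD AA E7 AC 94 F0 9F 9A 86 DB A8 E3 83 B3 F0 90 90 A8.

E3 AA BE E5 A5 8D E8 AD AA E7 AC 94 F0 9F 9A 86 DB A8 E3 83 B3 F0 90 90 A8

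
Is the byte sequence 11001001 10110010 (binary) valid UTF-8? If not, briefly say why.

valid

Leading byte 0xC9 = 11001001 → 2-byte form.
Continuation bytes 0xB2=10110010 all match 10xxxxxx.
Decoded value 0x272 is ≥ 0x80 (shortest form) and not a surrogate.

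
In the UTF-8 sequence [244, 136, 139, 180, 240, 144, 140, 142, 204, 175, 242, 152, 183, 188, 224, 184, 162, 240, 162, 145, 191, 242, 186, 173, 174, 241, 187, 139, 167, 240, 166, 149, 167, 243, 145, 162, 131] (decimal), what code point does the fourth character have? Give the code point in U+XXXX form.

Offset 0: leading byte 0xF4 = 11110100 → 4-byte char #1 = F4 88 8B B4.
Offset 4: leading byte 0xF0 = 11110000 → 4-byte char #2 = F0 90 8C 8E.
Offset 8: leading byte 0xCC = 11001100 → 2-byte char #3 = CC AF.
Offset 10: leading byte 0xF2 = 11110010 → 4-byte char #4 = F2 98 B7 BC.
Leading byte 0xF2 = 11110010 matches 11110xxx → 4-byte sequence.
Byte 1: 0xF2 = 11110010, payload 010 (3 bits).
Byte 2: 0x98 = 10011000 (10xxxxxx ✓), payload 011000.
Byte 3: 0xB7 = 10110111 (10xxxxxx ✓), payload 110111.
Byte 4: 0xBC = 10111100 (10xxxxxx ✓), payload 111100.
Concatenate: 010011000110111111100 = 0x98DFC (21 bits → U+98DFC).

U+98DFC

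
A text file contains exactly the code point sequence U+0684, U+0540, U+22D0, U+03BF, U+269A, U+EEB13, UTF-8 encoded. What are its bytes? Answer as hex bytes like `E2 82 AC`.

U+0684: 2-byte form → DA 84.
U+0540: 2-byte form → D5 80.
U+22D0: 3-byte form → E2 8B 90.
U+03BF: 2-byte form → CE BF.
U+269A: 3-byte form → E2 9A 9A.
U+EEB13: 4-byte form → F3 AE AC 93.
Concatenated (16 bytes): DA 84 D5 80 E2 8B 90 CE BF E2 9A 9A F3 AE AC 93.

DA 84 D5 80 E2 8B 90 CE BF E2 9A 9A F3 AE AC 93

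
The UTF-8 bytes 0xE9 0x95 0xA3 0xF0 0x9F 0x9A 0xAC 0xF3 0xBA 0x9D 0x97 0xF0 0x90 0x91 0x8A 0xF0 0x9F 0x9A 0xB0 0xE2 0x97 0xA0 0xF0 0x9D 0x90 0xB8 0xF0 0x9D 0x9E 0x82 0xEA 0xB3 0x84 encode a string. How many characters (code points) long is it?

Byte at offset 0: 0xE9 = 11101001 → 3-byte char (#1). Advance 3.
Byte at offset 3: 0xF0 = 11110000 → 4-byte char (#2). Advance 4.
Byte at offset 7: 0xF3 = 11110011 → 4-byte char (#3). Advance 4.
Byte at offset 11: 0xF0 = 11110000 → 4-byte char (#4). Advance 4.
Byte at offset 15: 0xF0 = 11110000 → 4-byte char (#5). Advance 4.
Byte at offset 19: 0xE2 = 11100010 → 3-byte char (#6). Advance 3.
Byte at offset 22: 0xF0 = 11110000 → 4-byte char (#7). Advance 4.
Byte at offset 26: 0xF0 = 11110000 → 4-byte char (#8). Advance 4.
Byte at offset 30: 0xEA = 11101010 → 3-byte char (#9). Advance 3.
Reached end at offset 33 after 9 code points.

9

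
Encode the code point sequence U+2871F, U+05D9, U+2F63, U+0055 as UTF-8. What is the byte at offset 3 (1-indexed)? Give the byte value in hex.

1-indexed offset 3 is 0-indexed offset 2.
U+2871F → 4-byte form F0 A8 9C 9F at offsets 0–3.
Offset 2 falls in char 1's range; it's byte 3 of F0 A8 9C 9F = 0x9C.

0x9C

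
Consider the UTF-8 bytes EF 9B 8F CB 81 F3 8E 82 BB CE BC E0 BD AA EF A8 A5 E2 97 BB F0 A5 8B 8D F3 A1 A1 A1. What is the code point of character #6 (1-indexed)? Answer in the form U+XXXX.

U+FA25

Offset 0: leading byte 0xEF = 11101111 → 3-byte char #1 = EF 9B 8F.
Offset 3: leading byte 0xCB = 11001011 → 2-byte char #2 = CB 81.
Offset 5: leading byte 0xF3 = 11110011 → 4-byte char #3 = F3 8E 82 BB.
Offset 9: leading byte 0xCE = 11001110 → 2-byte char #4 = CE BC.
Offset 11: leading byte 0xE0 = 11100000 → 3-byte char #5 = E0 BD AA.
Offset 14: leading byte 0xEF = 11101111 → 3-byte char #6 = EF A8 A5.
Leading byte 0xEF = 11101111 matches 1110xxxx → 3-byte sequence.
Byte 1: 0xEF = 11101111, payload 1111 (4 bits).
Byte 2: 0xA8 = 10101000 (10xxxxxx ✓), payload 101000.
Byte 3: 0xA5 = 10100101 (10xxxxxx ✓), payload 100101.
Concatenate: 1111101000100101 = 0xFA25 (16 bits → U+FA25).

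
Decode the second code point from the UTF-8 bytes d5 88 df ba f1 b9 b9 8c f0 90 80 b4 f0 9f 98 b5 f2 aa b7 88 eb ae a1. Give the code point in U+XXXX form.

U+07FA

Offset 0: leading byte 0xD5 = 11010101 → 2-byte char #1 = D5 88.
Offset 2: leading byte 0xDF = 11011111 → 2-byte char #2 = DF BA.
Leading byte 0xDF = 11011111 matches 110xxxxx → 2-byte sequence.
Byte 1: 0xDF = 11011111, payload 11111 (5 bits).
Byte 2: 0xBA = 10111010 (10xxxxxx ✓), payload 111010.
Concatenate: 11111111010 = 0x7FA (11 bits → U+07FA).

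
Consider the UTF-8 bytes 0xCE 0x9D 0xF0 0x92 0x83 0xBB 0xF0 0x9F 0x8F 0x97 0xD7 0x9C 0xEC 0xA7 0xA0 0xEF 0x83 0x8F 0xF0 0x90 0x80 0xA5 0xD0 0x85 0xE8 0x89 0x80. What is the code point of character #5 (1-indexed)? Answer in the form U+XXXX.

U+C9E0

Offset 0: leading byte 0xCE = 11001110 → 2-byte char #1 = CE 9D.
Offset 2: leading byte 0xF0 = 11110000 → 4-byte char #2 = F0 92 83 BB.
Offset 6: leading byte 0xF0 = 11110000 → 4-byte char #3 = F0 9F 8F 97.
Offset 10: leading byte 0xD7 = 11010111 → 2-byte char #4 = D7 9C.
Offset 12: leading byte 0xEC = 11101100 → 3-byte char #5 = EC A7 A0.
Leading byte 0xEC = 11101100 matches 1110xxxx → 3-byte sequence.
Byte 1: 0xEC = 11101100, payload 1100 (4 bits).
Byte 2: 0xA7 = 10100111 (10xxxxxx ✓), payload 100111.
Byte 3: 0xA0 = 10100000 (10xxxxxx ✓), payload 100000.
Concatenate: 1100100111100000 = 0xC9E0 (16 bits → U+C9E0).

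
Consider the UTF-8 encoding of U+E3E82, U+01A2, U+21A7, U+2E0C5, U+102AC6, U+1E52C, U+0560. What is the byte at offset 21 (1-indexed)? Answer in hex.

1-indexed offset 21 is 0-indexed offset 20.
U+E3E82 → 4-byte form F3 A3 BA 82 at offsets 0–3.
U+01A2 → 2-byte form C6 A2 at offsets 4–5.
U+21A7 → 3-byte form E2 86 A7 at offsets 6–8.
U+2E0C5 → 4-byte form F0 AE 83 85 at offsets 9–12.
U+102AC6 → 4-byte form F4 82 AB 86 at offsets 13–16.
U+1E52C → 4-byte form F0 9E 94 AC at offsets 17–20.
Offset 20 falls in char 6's range; it's byte 4 of F0 9E 94 AC = 0xAC.

0xAC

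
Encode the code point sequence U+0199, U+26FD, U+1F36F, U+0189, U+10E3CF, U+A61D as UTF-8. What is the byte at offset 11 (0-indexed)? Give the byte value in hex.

U+0199 → 2-byte form C6 99 at offsets 0–1.
U+26FD → 3-byte form E2 9B BD at offsets 2–4.
U+1F36F → 4-byte form F0 9F 8D AF at offsets 5–8.
U+0189 → 2-byte form C6 89 at offsets 9–10.
U+10E3CF → 4-byte form F4 8E 8F 8F at offsets 11–14.
Offset 11 falls in char 5's range; it's byte 1 of F4 8E 8F 8F = 0xF4.

0xF4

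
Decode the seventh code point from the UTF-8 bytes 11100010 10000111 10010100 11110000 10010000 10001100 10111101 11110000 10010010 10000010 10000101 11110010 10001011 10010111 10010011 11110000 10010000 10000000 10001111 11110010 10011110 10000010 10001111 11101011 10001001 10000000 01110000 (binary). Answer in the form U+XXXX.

Offset 0: leading byte 0xE2 = 11100010 → 3-byte char #1 = E2 87 94.
Offset 3: leading byte 0xF0 = 11110000 → 4-byte char #2 = F0 90 8C BD.
Offset 7: leading byte 0xF0 = 11110000 → 4-byte char #3 = F0 92 82 85.
Offset 11: leading byte 0xF2 = 11110010 → 4-byte char #4 = F2 8B 97 93.
Offset 15: leading byte 0xF0 = 11110000 → 4-byte char #5 = F0 90 80 8F.
Offset 19: leading byte 0xF2 = 11110010 → 4-byte char #6 = F2 9E 82 8F.
Offset 23: leading byte 0xEB = 11101011 → 3-byte char #7 = EB 89 80.
Leading byte 0xEB = 11101011 matches 1110xxxx → 3-byte sequence.
Byte 1: 0xEB = 11101011, payload 1011 (4 bits).
Byte 2: 0x89 = 10001001 (10xxxxxx ✓), payload 001001.
Byte 3: 0x80 = 10000000 (10xxxxxx ✓), payload 000000.
Concatenate: 1011001001000000 = 0xB240 (16 bits → U+B240).

U+B240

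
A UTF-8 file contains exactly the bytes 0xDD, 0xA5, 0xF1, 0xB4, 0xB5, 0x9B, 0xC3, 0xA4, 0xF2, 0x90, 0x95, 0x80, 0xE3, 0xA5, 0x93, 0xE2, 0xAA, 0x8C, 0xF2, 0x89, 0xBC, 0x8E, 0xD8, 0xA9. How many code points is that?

8

Byte at offset 0: 0xDD = 11011101 → 2-byte char (#1). Advance 2.
Byte at offset 2: 0xF1 = 11110001 → 4-byte char (#2). Advance 4.
Byte at offset 6: 0xC3 = 11000011 → 2-byte char (#3). Advance 2.
Byte at offset 8: 0xF2 = 11110010 → 4-byte char (#4). Advance 4.
Byte at offset 12: 0xE3 = 11100011 → 3-byte char (#5). Advance 3.
Byte at offset 15: 0xE2 = 11100010 → 3-byte char (#6). Advance 3.
Byte at offset 18: 0xF2 = 11110010 → 4-byte char (#7). Advance 4.
Byte at offset 22: 0xD8 = 11011000 → 2-byte char (#8). Advance 2.
Reached end at offset 24 after 8 code points.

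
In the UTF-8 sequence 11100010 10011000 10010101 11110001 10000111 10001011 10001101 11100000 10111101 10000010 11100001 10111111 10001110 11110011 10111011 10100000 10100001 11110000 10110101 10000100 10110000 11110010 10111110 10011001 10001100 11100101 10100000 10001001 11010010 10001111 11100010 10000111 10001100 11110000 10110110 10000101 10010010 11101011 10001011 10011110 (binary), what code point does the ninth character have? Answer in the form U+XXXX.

U+048F

Offset 0: leading byte 0xE2 = 11100010 → 3-byte char #1 = E2 98 95.
Offset 3: leading byte 0xF1 = 11110001 → 4-byte char #2 = F1 87 8B 8D.
Offset 7: leading byte 0xE0 = 11100000 → 3-byte char #3 = E0 BD 82.
Offset 10: leading byte 0xE1 = 11100001 → 3-byte char #4 = E1 BF 8E.
Offset 13: leading byte 0xF3 = 11110011 → 4-byte char #5 = F3 BB A0 A1.
Offset 17: leading byte 0xF0 = 11110000 → 4-byte char #6 = F0 B5 84 B0.
Offset 21: leading byte 0xF2 = 11110010 → 4-byte char #7 = F2 BE 99 8C.
Offset 25: leading byte 0xE5 = 11100101 → 3-byte char #8 = E5 A0 89.
Offset 28: leading byte 0xD2 = 11010010 → 2-byte char #9 = D2 8F.
Leading byte 0xD2 = 11010010 matches 110xxxxx → 2-byte sequence.
Byte 1: 0xD2 = 11010010, payload 10010 (5 bits).
Byte 2: 0x8F = 10001111 (10xxxxxx ✓), payload 001111.
Concatenate: 10010001111 = 0x48F (11 bits → U+048F).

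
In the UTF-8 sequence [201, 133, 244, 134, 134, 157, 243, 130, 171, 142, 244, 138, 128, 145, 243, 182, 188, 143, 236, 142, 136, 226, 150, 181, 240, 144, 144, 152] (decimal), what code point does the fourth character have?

U+10A011

Offset 0: leading byte 0xC9 = 11001001 → 2-byte char #1 = C9 85.
Offset 2: leading byte 0xF4 = 11110100 → 4-byte char #2 = F4 86 86 9D.
Offset 6: leading byte 0xF3 = 11110011 → 4-byte char #3 = F3 82 AB 8E.
Offset 10: leading byte 0xF4 = 11110100 → 4-byte char #4 = F4 8A 80 91.
Leading byte 0xF4 = 11110100 matches 11110xxx → 4-byte sequence.
Byte 1: 0xF4 = 11110100, payload 100 (3 bits).
Byte 2: 0x8A = 10001010 (10xxxxxx ✓), payload 001010.
Byte 3: 0x80 = 10000000 (10xxxxxx ✓), payload 000000.
Byte 4: 0x91 = 10010001 (10xxxxxx ✓), payload 010001.
Concatenate: 100001010000000010001 = 0x10A011 (21 bits → U+10A011).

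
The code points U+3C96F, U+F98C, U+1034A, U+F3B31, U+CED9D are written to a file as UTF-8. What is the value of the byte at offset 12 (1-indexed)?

0xF3

1-indexed offset 12 is 0-indexed offset 11.
U+3C96F → 4-byte form F0 BC A5 AF at offsets 0–3.
U+F98C → 3-byte form EF A6 8C at offsets 4–6.
U+1034A → 4-byte form F0 90 8D 8A at offsets 7–10.
U+F3B31 → 4-byte form F3 B3 AC B1 at offsets 11–14.
Offset 11 falls in char 4's range; it's byte 1 of F3 B3 AC B1 = 0xF3.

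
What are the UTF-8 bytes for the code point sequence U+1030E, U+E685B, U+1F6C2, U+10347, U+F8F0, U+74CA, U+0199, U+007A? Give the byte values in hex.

U+1030E: 4-byte form → F0 90 8C 8E.
U+E685B: 4-byte form → F3 A6 A1 9B.
U+1F6C2: 4-byte form → F0 9F 9B 82.
U+10347: 4-byte form → F0 90 8D 87.
U+F8F0: 3-byte form → EF A3 B0.
U+74CA: 3-byte form → E7 93 8A.
U+0199: 2-byte form → C6 99.
U+007A: 1-byte form → 7A.
Concatenated (25 bytes): F0 90 8C 8E F3 A6 A1 9B F0 9F 9B 82 F0 90 8D 87 EF A3 B0 E7 93 8A C6 99 7A.

F0 90 8C 8E F3 A6 A1 9B F0 9F 9B 82 F0 90 8D 87 EF A3 B0 E7 93 8A C6 99 7A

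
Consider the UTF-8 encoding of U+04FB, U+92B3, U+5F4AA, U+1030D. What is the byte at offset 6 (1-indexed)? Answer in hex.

1-indexed offset 6 is 0-indexed offset 5.
U+04FB → 2-byte form D3 BB at offsets 0–1.
U+92B3 → 3-byte form E9 8A B3 at offsets 2–4.
U+5F4AA → 4-byte form F1 9F 92 AA at offsets 5–8.
Offset 5 falls in char 3's range; it's byte 1 of F1 9F 92 AA = 0xF1.

0xF1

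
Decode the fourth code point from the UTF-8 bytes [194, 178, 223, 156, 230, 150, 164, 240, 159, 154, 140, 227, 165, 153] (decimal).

Offset 0: leading byte 0xC2 = 11000010 → 2-byte char #1 = C2 B2.
Offset 2: leading byte 0xDF = 11011111 → 2-byte char #2 = DF 9C.
Offset 4: leading byte 0xE6 = 11100110 → 3-byte char #3 = E6 96 A4.
Offset 7: leading byte 0xF0 = 11110000 → 4-byte char #4 = F0 9F 9A 8C.
Leading byte 0xF0 = 11110000 matches 11110xxx → 4-byte sequence.
Byte 1: 0xF0 = 11110000, payload 000 (3 bits).
Byte 2: 0x9F = 10011111 (10xxxxxx ✓), payload 011111.
Byte 3: 0x9A = 10011010 (10xxxxxx ✓), payload 011010.
Byte 4: 0x8C = 10001100 (10xxxxxx ✓), payload 001100.
Concatenate: 000011111011010001100 = 0x1F68C (21 bits → U+1F68C).

U+1F68C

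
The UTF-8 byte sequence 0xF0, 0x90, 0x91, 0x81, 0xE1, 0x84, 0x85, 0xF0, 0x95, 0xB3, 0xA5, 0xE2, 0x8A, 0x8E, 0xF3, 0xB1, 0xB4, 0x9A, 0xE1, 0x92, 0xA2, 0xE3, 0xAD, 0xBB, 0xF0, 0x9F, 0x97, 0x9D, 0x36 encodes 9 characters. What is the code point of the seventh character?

U+3B7B

Offset 0: leading byte 0xF0 = 11110000 → 4-byte char #1 = F0 90 91 81.
Offset 4: leading byte 0xE1 = 11100001 → 3-byte char #2 = E1 84 85.
Offset 7: leading byte 0xF0 = 11110000 → 4-byte char #3 = F0 95 B3 A5.
Offset 11: leading byte 0xE2 = 11100010 → 3-byte char #4 = E2 8A 8E.
Offset 14: leading byte 0xF3 = 11110011 → 4-byte char #5 = F3 B1 B4 9A.
Offset 18: leading byte 0xE1 = 11100001 → 3-byte char #6 = E1 92 A2.
Offset 21: leading byte 0xE3 = 11100011 → 3-byte char #7 = E3 AD BB.
Leading byte 0xE3 = 11100011 matches 1110xxxx → 3-byte sequence.
Byte 1: 0xE3 = 11100011, payload 0011 (4 bits).
Byte 2: 0xAD = 10101101 (10xxxxxx ✓), payload 101101.
Byte 3: 0xBB = 10111011 (10xxxxxx ✓), payload 111011.
Concatenate: 0011101101111011 = 0x3B7B (16 bits → U+3B7B).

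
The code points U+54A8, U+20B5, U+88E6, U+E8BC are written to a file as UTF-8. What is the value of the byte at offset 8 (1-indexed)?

1-indexed offset 8 is 0-indexed offset 7.
U+54A8 → 3-byte form E5 92 A8 at offsets 0–2.
U+20B5 → 3-byte form E2 82 B5 at offsets 3–5.
U+88E6 → 3-byte form E8 A3 A6 at offsets 6–8.
Offset 7 falls in char 3's range; it's byte 2 of E8 A3 A6 = 0xA3.

0xA3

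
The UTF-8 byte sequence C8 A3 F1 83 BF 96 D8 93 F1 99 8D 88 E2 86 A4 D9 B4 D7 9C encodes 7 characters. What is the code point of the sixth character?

Offset 0: leading byte 0xC8 = 11001000 → 2-byte char #1 = C8 A3.
Offset 2: leading byte 0xF1 = 11110001 → 4-byte char #2 = F1 83 BF 96.
Offset 6: leading byte 0xD8 = 11011000 → 2-byte char #3 = D8 93.
Offset 8: leading byte 0xF1 = 11110001 → 4-byte char #4 = F1 99 8D 88.
Offset 12: leading byte 0xE2 = 11100010 → 3-byte char #5 = E2 86 A4.
Offset 15: leading byte 0xD9 = 11011001 → 2-byte char #6 = D9 B4.
Leading byte 0xD9 = 11011001 matches 110xxxxx → 2-byte sequence.
Byte 1: 0xD9 = 11011001, payload 11001 (5 bits).
Byte 2: 0xB4 = 10110100 (10xxxxxx ✓), payload 110100.
Concatenate: 11001110100 = 0x674 (11 bits → U+0674).

U+0674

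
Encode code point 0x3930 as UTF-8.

U+3930 = 0x3930 = 14640 decimal. In range U+0800–U+FFFF → 3-byte form: 1110xxxx 10xxxxxx 10xxxxxx.
Binary (16 bits): 0011100100110000.
Split 4+6+6: 0011 | 100100 | 110000.
Byte 1: 11100011 = 0xE3.
Byte 2: 10100100 = 0xA4.
Byte 3: 10110000 = 0xB0.

E3 A4 B0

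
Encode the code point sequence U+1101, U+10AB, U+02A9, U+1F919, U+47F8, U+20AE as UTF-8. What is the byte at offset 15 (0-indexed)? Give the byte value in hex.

0xE2

U+1101 → 3-byte form E1 84 81 at offsets 0–2.
U+10AB → 3-byte form E1 82 AB at offsets 3–5.
U+02A9 → 2-byte form CA A9 at offsets 6–7.
U+1F919 → 4-byte form F0 9F A4 99 at offsets 8–11.
U+47F8 → 3-byte form E4 9F B8 at offsets 12–14.
U+20AE → 3-byte form E2 82 AE at offsets 15–17.
Offset 15 falls in char 6's range; it's byte 1 of E2 82 AE = 0xE2.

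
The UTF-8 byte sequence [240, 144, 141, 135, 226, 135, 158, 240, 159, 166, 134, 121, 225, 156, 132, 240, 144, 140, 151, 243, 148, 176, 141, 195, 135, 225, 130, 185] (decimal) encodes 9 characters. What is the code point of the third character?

U+1F986

Offset 0: leading byte 0xF0 = 11110000 → 4-byte char #1 = F0 90 8D 87.
Offset 4: leading byte 0xE2 = 11100010 → 3-byte char #2 = E2 87 9E.
Offset 7: leading byte 0xF0 = 11110000 → 4-byte char #3 = F0 9F A6 86.
Leading byte 0xF0 = 11110000 matches 11110xxx → 4-byte sequence.
Byte 1: 0xF0 = 11110000, payload 000 (3 bits).
Byte 2: 0x9F = 10011111 (10xxxxxx ✓), payload 011111.
Byte 3: 0xA6 = 10100110 (10xxxxxx ✓), payload 100110.
Byte 4: 0x86 = 10000110 (10xxxxxx ✓), payload 000110.
Concatenate: 000011111100110000110 = 0x1F986 (21 bits → U+1F986).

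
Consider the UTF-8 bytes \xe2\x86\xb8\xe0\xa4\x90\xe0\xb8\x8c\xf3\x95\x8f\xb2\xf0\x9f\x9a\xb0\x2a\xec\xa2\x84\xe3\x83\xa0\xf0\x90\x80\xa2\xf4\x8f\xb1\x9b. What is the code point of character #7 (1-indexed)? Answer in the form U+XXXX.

U+C884

Offset 0: leading byte 0xE2 = 11100010 → 3-byte char #1 = E2 86 B8.
Offset 3: leading byte 0xE0 = 11100000 → 3-byte char #2 = E0 A4 90.
Offset 6: leading byte 0xE0 = 11100000 → 3-byte char #3 = E0 B8 8C.
Offset 9: leading byte 0xF3 = 11110011 → 4-byte char #4 = F3 95 8F B2.
Offset 13: leading byte 0xF0 = 11110000 → 4-byte char #5 = F0 9F 9A B0.
Offset 17: leading byte 0x2A = 00101010 → 1-byte char #6 = 2A.
Offset 18: leading byte 0xEC = 11101100 → 3-byte char #7 = EC A2 84.
Leading byte 0xEC = 11101100 matches 1110xxxx → 3-byte sequence.
Byte 1: 0xEC = 11101100, payload 1100 (4 bits).
Byte 2: 0xA2 = 10100010 (10xxxxxx ✓), payload 100010.
Byte 3: 0x84 = 10000100 (10xxxxxx ✓), payload 000100.
Concatenate: 1100100010000100 = 0xC884 (16 bits → U+C884).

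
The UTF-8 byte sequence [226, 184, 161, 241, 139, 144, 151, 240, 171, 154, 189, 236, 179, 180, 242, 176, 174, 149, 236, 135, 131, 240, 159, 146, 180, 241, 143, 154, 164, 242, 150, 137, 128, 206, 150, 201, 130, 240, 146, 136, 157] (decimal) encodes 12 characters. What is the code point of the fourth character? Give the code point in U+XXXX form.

Offset 0: leading byte 0xE2 = 11100010 → 3-byte char #1 = E2 B8 A1.
Offset 3: leading byte 0xF1 = 11110001 → 4-byte char #2 = F1 8B 90 97.
Offset 7: leading byte 0xF0 = 11110000 → 4-byte char #3 = F0 AB 9A BD.
Offset 11: leading byte 0xEC = 11101100 → 3-byte char #4 = EC B3 B4.
Leading byte 0xEC = 11101100 matches 1110xxxx → 3-byte sequence.
Byte 1: 0xEC = 11101100, payload 1100 (4 bits).
Byte 2: 0xB3 = 10110011 (10xxxxxx ✓), payload 110011.
Byte 3: 0xB4 = 10110100 (10xxxxxx ✓), payload 110100.
Concatenate: 1100110011110100 = 0xCCF4 (16 bits → U+CCF4).

U+CCF4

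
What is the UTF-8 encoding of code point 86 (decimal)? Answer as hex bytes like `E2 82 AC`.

56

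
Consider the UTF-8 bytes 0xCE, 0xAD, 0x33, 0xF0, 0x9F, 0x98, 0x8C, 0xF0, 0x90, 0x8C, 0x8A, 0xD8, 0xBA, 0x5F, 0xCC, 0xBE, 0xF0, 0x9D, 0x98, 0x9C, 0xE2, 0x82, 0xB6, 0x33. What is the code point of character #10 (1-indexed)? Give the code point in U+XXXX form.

Offset 0: leading byte 0xCE = 11001110 → 2-byte char #1 = CE AD.
Offset 2: leading byte 0x33 = 00110011 → 1-byte char #2 = 33.
Offset 3: leading byte 0xF0 = 11110000 → 4-byte char #3 = F0 9F 98 8C.
Offset 7: leading byte 0xF0 = 11110000 → 4-byte char #4 = F0 90 8C 8A.
Offset 11: leading byte 0xD8 = 11011000 → 2-byte char #5 = D8 BA.
Offset 13: leading byte 0x5F = 01011111 → 1-byte char #6 = 5F.
Offset 14: leading byte 0xCC = 11001100 → 2-byte char #7 = CC BE.
Offset 16: leading byte 0xF0 = 11110000 → 4-byte char #8 = F0 9D 98 9C.
Offset 20: leading byte 0xE2 = 11100010 → 3-byte char #9 = E2 82 B6.
Offset 23: leading byte 0x33 = 00110011 → 1-byte char #10 = 33.
Leading byte 0x33 = 00110011 matches 0xxxxxxx → 1-byte sequence.
Byte 1: 0x33 = 00110011, payload 0110011 (7 bits).
Concatenate: 0110011 = 0x33 (7 bits → U+0033).

U+0033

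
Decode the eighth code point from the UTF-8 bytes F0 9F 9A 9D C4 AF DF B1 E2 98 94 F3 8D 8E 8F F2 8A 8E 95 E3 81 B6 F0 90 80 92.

Offset 0: leading byte 0xF0 = 11110000 → 4-byte char #1 = F0 9F 9A 9D.
Offset 4: leading byte 0xC4 = 11000100 → 2-byte char #2 = C4 AF.
Offset 6: leading byte 0xDF = 11011111 → 2-byte char #3 = DF B1.
Offset 8: leading byte 0xE2 = 11100010 → 3-byte char #4 = E2 98 94.
Offset 11: leading byte 0xF3 = 11110011 → 4-byte char #5 = F3 8D 8E 8F.
Offset 15: leading byte 0xF2 = 11110010 → 4-byte char #6 = F2 8A 8E 95.
Offset 19: leading byte 0xE3 = 11100011 → 3-byte char #7 = E3 81 B6.
Offset 22: leading byte 0xF0 = 11110000 → 4-byte char #8 = F0 90 80 92.
Leading byte 0xF0 = 11110000 matches 11110xxx → 4-byte sequence.
Byte 1: 0xF0 = 11110000, payload 000 (3 bits).
Byte 2: 0x90 = 10010000 (10xxxxxx ✓), payload 010000.
Byte 3: 0x80 = 10000000 (10xxxxxx ✓), payload 000000.
Byte 4: 0x92 = 10010010 (10xxxxxx ✓), payload 010010.
Concatenate: 000010000000000010010 = 0x10012 (21 bits → U+10012).

U+10012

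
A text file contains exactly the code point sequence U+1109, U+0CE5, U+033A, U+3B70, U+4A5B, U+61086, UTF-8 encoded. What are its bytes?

U+1109: 3-byte form → E1 84 89.
U+0CE5: 3-byte form → E0 B3 A5.
U+033A: 2-byte form → CC BA.
U+3B70: 3-byte form → E3 AD B0.
U+4A5B: 3-byte form → E4 A9 9B.
U+61086: 4-byte form → F1 A1 82 86.
Concatenated (18 bytes): E1 84 89 E0 B3 A5 CC BA E3 AD B0 E4 A9 9B F1 A1 82 86.

E1 84 89 E0 B3 A5 CC BA E3 AD B0 E4 A9 9B F1 A1 82 86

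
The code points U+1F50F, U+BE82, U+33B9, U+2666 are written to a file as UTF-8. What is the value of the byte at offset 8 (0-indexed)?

U+1F50F → 4-byte form F0 9F 94 8F at offsets 0–3.
U+BE82 → 3-byte form EB BA 82 at offsets 4–6.
U+33B9 → 3-byte form E3 8E B9 at offsets 7–9.
Offset 8 falls in char 3's range; it's byte 2 of E3 8E B9 = 0x8E.

0x8E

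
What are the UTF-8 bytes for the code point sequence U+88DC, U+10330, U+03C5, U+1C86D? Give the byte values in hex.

E8 A3 9C F0 90 8C B0 CF 85 F0 9C A1 AD

U+88DC: 3-byte form → E8 A3 9C.
U+10330: 4-byte form → F0 90 8C B0.
U+03C5: 2-byte form → CF 85.
U+1C86D: 4-byte form → F0 9C A1 AD.
Concatenated (13 bytes): E8 A3 9C F0 90 8C B0 CF 85 F0 9C A1 AD.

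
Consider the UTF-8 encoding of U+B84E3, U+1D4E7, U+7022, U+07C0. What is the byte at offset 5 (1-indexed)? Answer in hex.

1-indexed offset 5 is 0-indexed offset 4.
U+B84E3 → 4-byte form F2 B8 93 A3 at offsets 0–3.
U+1D4E7 → 4-byte form F0 9D 93 A7 at offsets 4–7.
Offset 4 falls in char 2's range; it's byte 1 of F0 9D 93 A7 = 0xF0.

0xF0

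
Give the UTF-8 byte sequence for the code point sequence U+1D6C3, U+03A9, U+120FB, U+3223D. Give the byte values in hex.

F0 9D 9B 83 CE A9 F0 92 83 BB F0 B2 88 BD

U+1D6C3: 4-byte form → F0 9D 9B 83.
U+03A9: 2-byte form → CE A9.
U+120FB: 4-byte form → F0 92 83 BB.
U+3223D: 4-byte form → F0 B2 88 BD.
Concatenated (14 bytes): F0 9D 9B 83 CE A9 F0 92 83 BB F0 B2 88 BD.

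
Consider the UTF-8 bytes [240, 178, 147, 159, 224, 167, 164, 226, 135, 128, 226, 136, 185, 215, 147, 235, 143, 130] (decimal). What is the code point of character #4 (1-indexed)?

Offset 0: leading byte 0xF0 = 11110000 → 4-byte char #1 = F0 B2 93 9F.
Offset 4: leading byte 0xE0 = 11100000 → 3-byte char #2 = E0 A7 A4.
Offset 7: leading byte 0xE2 = 11100010 → 3-byte char #3 = E2 87 80.
Offset 10: leading byte 0xE2 = 11100010 → 3-byte char #4 = E2 88 B9.
Leading byte 0xE2 = 11100010 matches 1110xxxx → 3-byte sequence.
Byte 1: 0xE2 = 11100010, payload 0010 (4 bits).
Byte 2: 0x88 = 10001000 (10xxxxxx ✓), payload 001000.
Byte 3: 0xB9 = 10111001 (10xxxxxx ✓), payload 111001.
Concatenate: 0010001000111001 = 0x2239 (16 bits → U+2239).

U+2239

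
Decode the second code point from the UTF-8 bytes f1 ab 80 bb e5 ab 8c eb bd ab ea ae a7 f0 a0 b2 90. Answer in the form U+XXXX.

U+5ACC

Offset 0: leading byte 0xF1 = 11110001 → 4-byte char #1 = F1 AB 80 BB.
Offset 4: leading byte 0xE5 = 11100101 → 3-byte char #2 = E5 AB 8C.
Leading byte 0xE5 = 11100101 matches 1110xxxx → 3-byte sequence.
Byte 1: 0xE5 = 11100101, payload 0101 (4 bits).
Byte 2: 0xAB = 10101011 (10xxxxxx ✓), payload 101011.
Byte 3: 0x8C = 10001100 (10xxxxxx ✓), payload 001100.
Concatenate: 0101101011001100 = 0x5ACC (16 bits → U+5ACC).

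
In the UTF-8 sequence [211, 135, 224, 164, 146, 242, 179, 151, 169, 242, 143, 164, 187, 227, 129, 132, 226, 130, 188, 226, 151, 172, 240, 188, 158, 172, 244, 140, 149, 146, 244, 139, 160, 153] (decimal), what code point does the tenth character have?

U+10B819

Offset 0: leading byte 0xD3 = 11010011 → 2-byte char #1 = D3 87.
Offset 2: leading byte 0xE0 = 11100000 → 3-byte char #2 = E0 A4 92.
Offset 5: leading byte 0xF2 = 11110010 → 4-byte char #3 = F2 B3 97 A9.
Offset 9: leading byte 0xF2 = 11110010 → 4-byte char #4 = F2 8F A4 BB.
Offset 13: leading byte 0xE3 = 11100011 → 3-byte char #5 = E3 81 84.
Offset 16: leading byte 0xE2 = 11100010 → 3-byte char #6 = E2 82 BC.
Offset 19: leading byte 0xE2 = 11100010 → 3-byte char #7 = E2 97 AC.
Offset 22: leading byte 0xF0 = 11110000 → 4-byte char #8 = F0 BC 9E AC.
Offset 26: leading byte 0xF4 = 11110100 → 4-byte char #9 = F4 8C 95 92.
Offset 30: leading byte 0xF4 = 11110100 → 4-byte char #10 = F4 8B A0 99.
Leading byte 0xF4 = 11110100 matches 11110xxx → 4-byte sequence.
Byte 1: 0xF4 = 11110100, payload 100 (3 bits).
Byte 2: 0x8B = 10001011 (10xxxxxx ✓), payload 001011.
Byte 3: 0xA0 = 10100000 (10xxxxxx ✓), payload 100000.
Byte 4: 0x99 = 10011001 (10xxxxxx ✓), payload 011001.
Concatenate: 100001011100000011001 = 0x10B819 (21 bits → U+10B819).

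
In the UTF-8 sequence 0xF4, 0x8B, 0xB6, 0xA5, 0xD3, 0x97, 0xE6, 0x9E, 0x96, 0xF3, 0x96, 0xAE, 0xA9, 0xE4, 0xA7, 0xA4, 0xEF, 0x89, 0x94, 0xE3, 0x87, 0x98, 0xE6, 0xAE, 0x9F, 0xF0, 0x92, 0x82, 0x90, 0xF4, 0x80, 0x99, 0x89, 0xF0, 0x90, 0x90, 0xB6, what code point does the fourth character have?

U+D6BA9

Offset 0: leading byte 0xF4 = 11110100 → 4-byte char #1 = F4 8B B6 A5.
Offset 4: leading byte 0xD3 = 11010011 → 2-byte char #2 = D3 97.
Offset 6: leading byte 0xE6 = 11100110 → 3-byte char #3 = E6 9E 96.
Offset 9: leading byte 0xF3 = 11110011 → 4-byte char #4 = F3 96 AE A9.
Leading byte 0xF3 = 11110011 matches 11110xxx → 4-byte sequence.
Byte 1: 0xF3 = 11110011, payload 011 (3 bits).
Byte 2: 0x96 = 10010110 (10xxxxxx ✓), payload 010110.
Byte 3: 0xAE = 10101110 (10xxxxxx ✓), payload 101110.
Byte 4: 0xA9 = 10101001 (10xxxxxx ✓), payload 101001.
Concatenate: 011010110101110101001 = 0xD6BA9 (21 bits → U+D6BA9).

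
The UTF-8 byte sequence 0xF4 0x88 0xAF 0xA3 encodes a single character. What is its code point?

U+108BE3

Leading byte 0xF4 = 11110100 matches 11110xxx → 4-byte sequence.
Byte 1: 0xF4 = 11110100, payload 100 (3 bits).
Byte 2: 0x88 = 10001000 (10xxxxxx ✓), payload 001000.
Byte 3: 0xAF = 10101111 (10xxxxxx ✓), payload 101111.
Byte 4: 0xA3 = 10100011 (10xxxxxx ✓), payload 100011.
Concatenate: 100001000101111100011 = 0x108BE3 (21 bits → U+108BE3).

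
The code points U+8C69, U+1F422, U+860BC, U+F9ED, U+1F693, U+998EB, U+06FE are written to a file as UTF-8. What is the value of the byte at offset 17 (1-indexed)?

0x9A

1-indexed offset 17 is 0-indexed offset 16.
U+8C69 → 3-byte form E8 B1 A9 at offsets 0–2.
U+1F422 → 4-byte form F0 9F 90 A2 at offsets 3–6.
U+860BC → 4-byte form F2 86 82 BC at offsets 7–10.
U+F9ED → 3-byte form EF A7 AD at offsets 11–13.
U+1F693 → 4-byte form F0 9F 9A 93 at offsets 14–17.
Offset 16 falls in char 5's range; it's byte 3 of F0 9F 9A 93 = 0x9A.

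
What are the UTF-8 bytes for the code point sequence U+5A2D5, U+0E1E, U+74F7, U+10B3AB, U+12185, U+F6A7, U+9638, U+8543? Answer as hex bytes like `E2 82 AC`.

F1 9A 8B 95 E0 B8 9E E7 93 B7 F4 8B 8E AB F0 92 86 85 EF 9A A7 E9 98 B8 E8 95 83

U+5A2D5: 4-byte form → F1 9A 8B 95.
U+0E1E: 3-byte form → E0 B8 9E.
U+74F7: 3-byte form → E7 93 B7.
U+10B3AB: 4-byte form → F4 8B 8E AB.
U+12185: 4-byte form → F0 92 86 85.
U+F6A7: 3-byte form → EF 9A A7.
U+9638: 3-byte form → E9 98 B8.
U+8543: 3-byte form → E8 95 83.
Concatenated (27 bytes): F1 9A 8B 95 E0 B8 9E E7 93 B7 F4 8B 8E AB F0 92 86 85 EF 9A A7 E9 98 B8 E8 95 83.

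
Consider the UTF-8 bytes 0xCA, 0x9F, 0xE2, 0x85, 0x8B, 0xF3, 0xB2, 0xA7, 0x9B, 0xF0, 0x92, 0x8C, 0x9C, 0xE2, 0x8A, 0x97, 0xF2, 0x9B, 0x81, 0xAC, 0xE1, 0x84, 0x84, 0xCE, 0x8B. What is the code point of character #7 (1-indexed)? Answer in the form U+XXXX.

U+1104

Offset 0: leading byte 0xCA = 11001010 → 2-byte char #1 = CA 9F.
Offset 2: leading byte 0xE2 = 11100010 → 3-byte char #2 = E2 85 8B.
Offset 5: leading byte 0xF3 = 11110011 → 4-byte char #3 = F3 B2 A7 9B.
Offset 9: leading byte 0xF0 = 11110000 → 4-byte char #4 = F0 92 8C 9C.
Offset 13: leading byte 0xE2 = 11100010 → 3-byte char #5 = E2 8A 97.
Offset 16: leading byte 0xF2 = 11110010 → 4-byte char #6 = F2 9B 81 AC.
Offset 20: leading byte 0xE1 = 11100001 → 3-byte char #7 = E1 84 84.
Leading byte 0xE1 = 11100001 matches 1110xxxx → 3-byte sequence.
Byte 1: 0xE1 = 11100001, payload 0001 (4 bits).
Byte 2: 0x84 = 10000100 (10xxxxxx ✓), payload 000100.
Byte 3: 0x84 = 10000100 (10xxxxxx ✓), payload 000100.
Concatenate: 0001000100000100 = 0x1104 (16 bits → U+1104).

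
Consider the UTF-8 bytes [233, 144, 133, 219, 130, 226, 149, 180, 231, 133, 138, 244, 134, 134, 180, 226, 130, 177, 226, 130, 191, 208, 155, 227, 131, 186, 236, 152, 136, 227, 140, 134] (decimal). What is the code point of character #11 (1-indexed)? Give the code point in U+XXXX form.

U+3306

Offset 0: leading byte 0xE9 = 11101001 → 3-byte char #1 = E9 90 85.
Offset 3: leading byte 0xDB = 11011011 → 2-byte char #2 = DB 82.
Offset 5: leading byte 0xE2 = 11100010 → 3-byte char #3 = E2 95 B4.
Offset 8: leading byte 0xE7 = 11100111 → 3-byte char #4 = E7 85 8A.
Offset 11: leading byte 0xF4 = 11110100 → 4-byte char #5 = F4 86 86 B4.
Offset 15: leading byte 0xE2 = 11100010 → 3-byte char #6 = E2 82 B1.
Offset 18: leading byte 0xE2 = 11100010 → 3-byte char #7 = E2 82 BF.
Offset 21: leading byte 0xD0 = 11010000 → 2-byte char #8 = D0 9B.
Offset 23: leading byte 0xE3 = 11100011 → 3-byte char #9 = E3 83 BA.
Offset 26: leading byte 0xEC = 11101100 → 3-byte char #10 = EC 98 88.
Offset 29: leading byte 0xE3 = 11100011 → 3-byte char #11 = E3 8C 86.
Leading byte 0xE3 = 11100011 matches 1110xxxx → 3-byte sequence.
Byte 1: 0xE3 = 11100011, payload 0011 (4 bits).
Byte 2: 0x8C = 10001100 (10xxxxxx ✓), payload 001100.
Byte 3: 0x86 = 10000110 (10xxxxxx ✓), payload 000110.
Concatenate: 0011001100000110 = 0x3306 (16 bits → U+3306).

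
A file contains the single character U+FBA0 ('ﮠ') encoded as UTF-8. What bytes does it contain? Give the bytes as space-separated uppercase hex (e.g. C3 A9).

EF AE A0

U+FBA0 = 0xFBA0 = 64416 decimal. In range U+0800–U+FFFF → 3-byte form: 1110xxxx 10xxxxxx 10xxxxxx.
Binary (16 bits): 1111101110100000.
Split 4+6+6: 1111 | 101110 | 100000.
Byte 1: 11101111 = 0xEF.
Byte 2: 10101110 = 0xAE.
Byte 3: 10100000 = 0xA0.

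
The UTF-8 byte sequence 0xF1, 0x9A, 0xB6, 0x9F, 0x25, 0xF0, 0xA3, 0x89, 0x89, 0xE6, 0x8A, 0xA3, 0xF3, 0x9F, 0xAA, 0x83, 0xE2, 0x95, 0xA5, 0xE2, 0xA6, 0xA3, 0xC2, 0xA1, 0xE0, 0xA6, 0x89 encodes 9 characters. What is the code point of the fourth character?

Offset 0: leading byte 0xF1 = 11110001 → 4-byte char #1 = F1 9A B6 9F.
Offset 4: leading byte 0x25 = 00100101 → 1-byte char #2 = 25.
Offset 5: leading byte 0xF0 = 11110000 → 4-byte char #3 = F0 A3 89 89.
Offset 9: leading byte 0xE6 = 11100110 → 3-byte char #4 = E6 8A A3.
Leading byte 0xE6 = 11100110 matches 1110xxxx → 3-byte sequence.
Byte 1: 0xE6 = 11100110, payload 0110 (4 bits).
Byte 2: 0x8A = 10001010 (10xxxxxx ✓), payload 001010.
Byte 3: 0xA3 = 10100011 (10xxxxxx ✓), payload 100011.
Concatenate: 0110001010100011 = 0x62A3 (16 bits → U+62A3).

U+62A3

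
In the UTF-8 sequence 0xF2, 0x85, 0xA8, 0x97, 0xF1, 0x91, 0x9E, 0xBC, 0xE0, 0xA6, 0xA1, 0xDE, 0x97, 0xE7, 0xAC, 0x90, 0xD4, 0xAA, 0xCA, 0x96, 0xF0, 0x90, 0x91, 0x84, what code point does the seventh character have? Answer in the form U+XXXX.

Offset 0: leading byte 0xF2 = 11110010 → 4-byte char #1 = F2 85 A8 97.
Offset 4: leading byte 0xF1 = 11110001 → 4-byte char #2 = F1 91 9E BC.
Offset 8: leading byte 0xE0 = 11100000 → 3-byte char #3 = E0 A6 A1.
Offset 11: leading byte 0xDE = 11011110 → 2-byte char #4 = DE 97.
Offset 13: leading byte 0xE7 = 11100111 → 3-byte char #5 = E7 AC 90.
Offset 16: leading byte 0xD4 = 11010100 → 2-byte char #6 = D4 AA.
Offset 18: leading byte 0xCA = 11001010 → 2-byte char #7 = CA 96.
Leading byte 0xCA = 11001010 matches 110xxxxx → 2-byte sequence.
Byte 1: 0xCA = 11001010, payload 01010 (5 bits).
Byte 2: 0x96 = 10010110 (10xxxxxx ✓), payload 010110.
Concatenate: 01010010110 = 0x296 (11 bits → U+0296).

U+0296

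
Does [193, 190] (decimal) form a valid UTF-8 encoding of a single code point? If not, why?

invalid (overlong encoding)

Leading byte 0xC1 = 11000001 → 2-byte form.
Continuation bytes all match 10xxxxxx. Payload decodes to 0x7E.
But 0x7E < 0x80, the minimum for a 2-byte sequence — this is an overlong encoding.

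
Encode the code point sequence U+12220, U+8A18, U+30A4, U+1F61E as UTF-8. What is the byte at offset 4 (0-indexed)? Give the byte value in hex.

0xE8

U+12220 → 4-byte form F0 92 88 A0 at offsets 0–3.
U+8A18 → 3-byte form E8 A8 98 at offsets 4–6.
Offset 4 falls in char 2's range; it's byte 1 of E8 A8 98 = 0xE8.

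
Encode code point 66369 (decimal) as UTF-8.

F0 90 8D 81

U+10341 = 0x10341 = 66369 decimal. In range U+10000–U+10FFFF → 4-byte form: 11110xxx 10xxxxxx 10xxxxxx 10xxxxxx.
Binary (21 bits): 000010000001101000001.
Split 3+6+6+6: 000 | 010000 | 001101 | 000001.
Byte 1: 11110000 = 0xF0.
Byte 2: 10010000 = 0x90.
Byte 3: 10001101 = 0x8D.
Byte 4: 10000001 = 0x81.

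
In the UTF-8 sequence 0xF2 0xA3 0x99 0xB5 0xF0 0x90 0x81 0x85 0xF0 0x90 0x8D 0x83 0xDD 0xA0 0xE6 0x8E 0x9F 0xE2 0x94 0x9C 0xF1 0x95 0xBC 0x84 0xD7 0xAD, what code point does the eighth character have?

Offset 0: leading byte 0xF2 = 11110010 → 4-byte char #1 = F2 A3 99 B5.
Offset 4: leading byte 0xF0 = 11110000 → 4-byte char #2 = F0 90 81 85.
Offset 8: leading byte 0xF0 = 11110000 → 4-byte char #3 = F0 90 8D 83.
Offset 12: leading byte 0xDD = 11011101 → 2-byte char #4 = DD A0.
Offset 14: leading byte 0xE6 = 11100110 → 3-byte char #5 = E6 8E 9F.
Offset 17: leading byte 0xE2 = 11100010 → 3-byte char #6 = E2 94 9C.
Offset 20: leading byte 0xF1 = 11110001 → 4-byte char #7 = F1 95 BC 84.
Offset 24: leading byte 0xD7 = 11010111 → 2-byte char #8 = D7 AD.
Leading byte 0xD7 = 11010111 matches 110xxxxx → 2-byte sequence.
Byte 1: 0xD7 = 11010111, payload 10111 (5 bits).
Byte 2: 0xAD = 10101101 (10xxxxxx ✓), payload 101101.
Concatenate: 10111101101 = 0x5ED (11 bits → U+05ED).

U+05ED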